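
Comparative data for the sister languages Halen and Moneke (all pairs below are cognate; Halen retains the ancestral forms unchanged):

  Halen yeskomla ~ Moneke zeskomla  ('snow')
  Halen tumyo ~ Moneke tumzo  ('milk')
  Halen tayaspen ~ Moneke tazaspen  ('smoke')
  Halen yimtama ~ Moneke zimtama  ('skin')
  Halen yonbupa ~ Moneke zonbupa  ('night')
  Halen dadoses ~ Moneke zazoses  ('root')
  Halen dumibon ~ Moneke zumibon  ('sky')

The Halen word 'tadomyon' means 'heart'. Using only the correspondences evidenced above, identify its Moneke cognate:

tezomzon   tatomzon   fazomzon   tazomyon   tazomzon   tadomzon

tazomzon

dadoses ~ zazoses — Halen d corresponds to Moneke z between vowels (before a back vowel).
tumyo ~ tumzo — Halen y corresponds to Moneke z after a consonant, before a back vowel.
Applying these to Halen 'tadomyon':
  tadomyon → tazomyon   (d→z between vowels (before a back vowel))
  tazomyon → tazomzon   (y→z after a consonant, before a back vowel)
So the Moneke cognate is 'tazomzon'.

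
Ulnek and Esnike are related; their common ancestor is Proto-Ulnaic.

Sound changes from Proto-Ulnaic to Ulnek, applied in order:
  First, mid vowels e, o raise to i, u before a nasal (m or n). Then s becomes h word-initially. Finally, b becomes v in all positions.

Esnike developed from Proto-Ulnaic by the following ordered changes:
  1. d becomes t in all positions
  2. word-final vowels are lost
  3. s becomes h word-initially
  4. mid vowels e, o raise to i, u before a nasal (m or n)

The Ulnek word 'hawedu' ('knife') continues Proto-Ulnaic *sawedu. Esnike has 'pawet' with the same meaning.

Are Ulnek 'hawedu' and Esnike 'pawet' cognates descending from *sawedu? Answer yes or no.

no

Derive the expected Esnike reflex of *sawedu:
Esnike: *sawedu
  sawedu → sawetu   [unconditioned shift]
  sawetu → sawet   [apocope]
  sawet → hawet   [debuccalisation]
  hawet (rule 4 does not apply)
  giving Esnike hawet.
The regular Esnike reflex would be 'hawet', but the attested form is 'pawet'. The correspondence is irregular, so they are not cognates (the Esnike form has a different source).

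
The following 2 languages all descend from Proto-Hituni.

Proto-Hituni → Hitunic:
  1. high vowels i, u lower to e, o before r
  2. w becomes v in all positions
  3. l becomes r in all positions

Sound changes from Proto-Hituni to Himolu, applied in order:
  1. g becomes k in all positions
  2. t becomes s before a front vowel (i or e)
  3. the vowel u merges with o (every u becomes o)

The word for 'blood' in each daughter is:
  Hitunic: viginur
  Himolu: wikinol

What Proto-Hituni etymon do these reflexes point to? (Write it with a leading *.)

*wiginul

Position 6: Hitunic has u, Himolu has o. Hitunic preserves u here (none of its changes turn any other segment into u), so the proto-segment is *u.
Position 7: Hitunic has r, Himolu has l. Himolu preserves l here (none of its changes turn any other segment into l), so the proto-segment is *l.
Position 1: Hitunic has v, Himolu has w. Himolu preserves w here (none of its changes turn any other segment into w), so the proto-segment is *w.
This points to *wiginul. Verify forward in each daughter:
Hitunic: *wiginul > viginul > viginur  (by unconditioned shift, unconditioned shift)
Himolu: start from *wiginul.
  rule 1 (unconditioned shift): wiginul → wikinul
  rule 2: no change — wikinul
  rule 3 (vowel merger): wikinul → wikinol
  ⇒ Himolu wikinol
No other proto-form is consistent with every reflex, so the reconstruction is *wiginul.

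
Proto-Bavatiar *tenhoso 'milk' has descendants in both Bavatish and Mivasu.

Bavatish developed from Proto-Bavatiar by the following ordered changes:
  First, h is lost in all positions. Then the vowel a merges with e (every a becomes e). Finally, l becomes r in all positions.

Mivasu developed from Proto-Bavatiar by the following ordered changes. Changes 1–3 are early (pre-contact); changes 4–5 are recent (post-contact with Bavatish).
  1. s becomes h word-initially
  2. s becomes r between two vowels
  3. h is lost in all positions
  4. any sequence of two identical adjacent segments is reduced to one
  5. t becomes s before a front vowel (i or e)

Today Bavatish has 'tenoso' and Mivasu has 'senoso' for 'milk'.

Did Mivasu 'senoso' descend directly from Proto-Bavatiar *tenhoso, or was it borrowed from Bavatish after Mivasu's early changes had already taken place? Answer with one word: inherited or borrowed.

borrowed

If inherited, *tenhoso would pass through all of Mivasu's changes:
Mivasu: start from *tenhoso.
  rule 1: no change — tenhoso
  rule 2 (rhotacism): tenhoso → tenhoro
  rule 3 (h-loss): tenhoro → tenoro
  rule 4: no change — tenoro
  rule 5 (palatalisation): tenoro → senoro
  ⇒ Mivasu senoro
If borrowed from Bavatish 'tenoso' after the early changes, it would undergo only the recent ones:
  rule 4 (degemination): no change (tenoso)
  rule 5 (palatalisation): tenoso → senoso
  ⇒ as a loan: senoso
Mivasu 'senoso' matches the loan outcome 'senoso', not the inherited 'senoro' — it skipped the early Mivasu changes, so it was borrowed from Bavatish.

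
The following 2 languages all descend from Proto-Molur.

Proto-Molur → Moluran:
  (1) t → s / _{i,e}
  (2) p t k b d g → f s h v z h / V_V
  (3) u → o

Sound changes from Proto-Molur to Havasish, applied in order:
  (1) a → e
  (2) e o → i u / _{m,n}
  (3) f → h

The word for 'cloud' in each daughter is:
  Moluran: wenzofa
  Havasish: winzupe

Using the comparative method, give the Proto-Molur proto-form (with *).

Position 2: Moluran has e, Havasish has i. Moluran preserves e here (none of its changes turn any other segment into e), so the proto-segment is *e.
Position 6: Moluran has f, Havasish has p. Havasish preserves p here (none of its changes turn any other segment into p), so the proto-segment is *p.
Continuing position by position gives *wenzupa; check it forward:
Moluran: *wenzupa > wenzufa > wenzofa  (by intervocalic lenition, vowel merger)
Havasish: *wenzupa > wenzupe > winzupe  (by vowel merger, pre-nasal raising)
Only *wenzupa yields all of Moluran wenzofa, Havasish winzupe.

*wenzupa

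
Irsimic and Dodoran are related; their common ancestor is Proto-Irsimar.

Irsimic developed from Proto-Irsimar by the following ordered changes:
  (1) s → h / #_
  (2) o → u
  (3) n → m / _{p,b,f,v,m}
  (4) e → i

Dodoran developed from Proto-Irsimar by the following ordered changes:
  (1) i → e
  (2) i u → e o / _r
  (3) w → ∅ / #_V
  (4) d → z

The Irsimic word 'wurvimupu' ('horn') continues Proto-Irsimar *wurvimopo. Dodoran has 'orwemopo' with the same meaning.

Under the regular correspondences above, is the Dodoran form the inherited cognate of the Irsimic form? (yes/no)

Derive the expected Dodoran reflex of *wurvimopo:
Dodoran: *wurvimopo > wurvemopo > worvemopo > orvemopo  (by vowel merger, pre-rhotic lowering, glide loss)
The regular Dodoran reflex would be 'orvemopo', but the attested form is 'orwemopo'. The correspondence is irregular, so they are not cognates (the Dodoran form has a different source).

no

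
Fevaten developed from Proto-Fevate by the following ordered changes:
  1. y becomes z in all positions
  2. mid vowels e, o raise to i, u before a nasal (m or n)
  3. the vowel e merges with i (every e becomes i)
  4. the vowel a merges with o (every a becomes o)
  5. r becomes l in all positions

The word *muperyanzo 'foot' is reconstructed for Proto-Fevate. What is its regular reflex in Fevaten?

mupilzonzo

Fevaten: *muperyanzo
  muperyanzo → muperzanzo   [unconditioned shift]
  muperzanzo (rule 2 does not apply)
  muperzanzo → mupirzanzo   [vowel merger]
  mupirzanzo → mupirzonzo   [vowel merger]
  mupirzonzo → mupilzonzo   [unconditioned shift]
  giving Fevaten mupilzonzo.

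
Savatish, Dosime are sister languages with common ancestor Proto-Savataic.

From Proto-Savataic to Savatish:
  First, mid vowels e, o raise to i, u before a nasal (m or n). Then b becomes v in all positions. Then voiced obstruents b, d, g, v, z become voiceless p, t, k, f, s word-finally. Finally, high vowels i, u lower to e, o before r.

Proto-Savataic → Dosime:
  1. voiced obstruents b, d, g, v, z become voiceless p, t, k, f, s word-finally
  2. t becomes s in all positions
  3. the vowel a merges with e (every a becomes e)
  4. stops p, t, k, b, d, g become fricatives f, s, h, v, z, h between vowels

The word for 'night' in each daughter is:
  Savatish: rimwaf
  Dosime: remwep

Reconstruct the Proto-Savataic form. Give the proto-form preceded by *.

Position 5: Savatish has a, Dosime has e. Savatish preserves a here (none of its changes turn any other segment into a), so the proto-segment is *a.
Position 6: Savatish has f, Dosime has p. Taking the neighbouring segments as reconstructed: Savatish f could go back to *b or *f or *v; Dosime p could go back to *p or *b — the one source consistent with every daughter is *b.
This points to *remwab. Verify forward in each daughter:
Savatish: start from *remwab.
  rule 1 (pre-nasal raising): remwab → rimwab
  rule 2 (unconditioned shift): rimwab → rimwav
  rule 3 (final devoicing): rimwav → rimwaf
  rule 4: no change — rimwaf
  ⇒ Savatish rimwaf
Dosime: start from *remwab.
  rule 1 (final devoicing): remwab → remwap
  rule 2: no change — remwap
  rule 3 (vowel merger): remwap → remwep
  rule 4: no change — remwep
  ⇒ Dosime remwep
*remwab is the unique common source.

*remwab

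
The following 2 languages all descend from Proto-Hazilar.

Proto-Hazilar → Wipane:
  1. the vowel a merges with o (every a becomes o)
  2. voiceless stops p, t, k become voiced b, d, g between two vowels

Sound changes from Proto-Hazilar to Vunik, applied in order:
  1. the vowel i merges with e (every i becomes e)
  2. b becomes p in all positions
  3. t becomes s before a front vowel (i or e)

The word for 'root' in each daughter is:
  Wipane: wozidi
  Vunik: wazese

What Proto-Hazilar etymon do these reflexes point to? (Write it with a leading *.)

*waziti

Position 5: Wipane has d, Vunik has s. Taking the neighbouring segments as reconstructed: Wipane d could go back to *t or *d; Vunik s could go back to *t or *s — the one source consistent with every daughter is *t.
Position 2: Wipane has o, Vunik has a. Vunik preserves a here (none of its changes turn any other segment into a), so the proto-segment is *a.
Position 4: Wipane has i, Vunik has e. Wipane preserves i here (none of its changes turn any other segment into i), so the proto-segment is *i.
This points to *waziti. Verify forward in each daughter:
Wipane: *waziti
  waziti → woziti   [vowel merger]
  woziti → wozidi   [intervocalic voicing]
  giving Wipane wozidi.
Vunik: *waziti
  waziti → wazete   [vowel merger]
  wazete (rule 2 does not apply)
  wazete → wazese   [palatalisation]
  giving Vunik wazese.
Only *waziti yields all of Wipane wozidi, Vunik wazese.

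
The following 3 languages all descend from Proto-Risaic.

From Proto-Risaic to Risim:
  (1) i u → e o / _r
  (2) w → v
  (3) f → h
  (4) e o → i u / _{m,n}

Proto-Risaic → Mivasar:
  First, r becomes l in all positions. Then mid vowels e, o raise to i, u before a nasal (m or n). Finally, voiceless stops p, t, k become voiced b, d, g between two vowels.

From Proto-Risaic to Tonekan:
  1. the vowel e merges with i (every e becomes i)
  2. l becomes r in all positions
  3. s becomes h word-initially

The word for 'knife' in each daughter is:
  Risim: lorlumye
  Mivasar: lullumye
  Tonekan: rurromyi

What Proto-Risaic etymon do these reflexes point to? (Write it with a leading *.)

Position 3: Risim has r, Mivasar has l, Tonekan has r. Risim preserves r here (none of its changes turn any other segment into r), so the proto-segment is *r.
Position 1: Risim has l, Mivasar has l, Tonekan has r. Risim preserves l here (none of its changes turn any other segment into l), so the proto-segment is *l.
Position 2: Risim has o, Mivasar has u, Tonekan has u. Tonekan preserves u here (none of its changes turn any other segment into u), so the proto-segment is *u.
Continuing position by position gives *lurlomye; check it forward:
Risim: *lurlomye > lorlomye > lorlumye  (by pre-rhotic lowering, pre-nasal raising)
Mivasar: start from *lurlomye.
  rule 1 (unconditioned shift): lurlomye → lullomye
  rule 2 (pre-nasal raising): lullomye → lullumye
  rule 3: no change — lullumye
  ⇒ Mivasar lullumye
Tonekan: *lurlomye > lurlomyi > rurromyi  (by vowel merger, unconditioned shift)
Only *lurlomye yields all of Risim lorlumye, Mivasar lullumye, Tonekan rurromyi.

*lurlomye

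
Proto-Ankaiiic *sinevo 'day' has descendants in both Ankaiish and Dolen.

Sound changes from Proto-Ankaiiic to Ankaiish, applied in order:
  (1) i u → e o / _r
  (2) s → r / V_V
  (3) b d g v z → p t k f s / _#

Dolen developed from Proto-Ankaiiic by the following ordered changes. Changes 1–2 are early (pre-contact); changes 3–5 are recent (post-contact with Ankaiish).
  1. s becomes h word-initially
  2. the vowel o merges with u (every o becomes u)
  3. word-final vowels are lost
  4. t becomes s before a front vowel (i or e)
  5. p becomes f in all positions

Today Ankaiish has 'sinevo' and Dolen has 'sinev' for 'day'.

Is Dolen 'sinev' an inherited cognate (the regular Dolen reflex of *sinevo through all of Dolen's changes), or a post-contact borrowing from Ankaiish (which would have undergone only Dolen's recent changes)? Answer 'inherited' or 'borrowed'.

borrowed

If inherited, *sinevo would pass through all of Dolen's changes:
Dolen: *sinevo > hinevo > hinevu > hinev  (by debuccalisation, vowel merger, apocope)
If borrowed from Ankaiish 'sinevo' after the early changes, it would undergo only the recent ones:
  rule 3 (apocope): sinevo → sinev
  rule 4 (palatalisation): no change (sinev)
  rule 5 (unconditioned shift): no change (sinev)
  ⇒ as a loan: sinev
Dolen 'sinev' matches the loan outcome 'sinev', not the inherited 'hinev' — it skipped the early Dolen changes, so it was borrowed from Ankaiish.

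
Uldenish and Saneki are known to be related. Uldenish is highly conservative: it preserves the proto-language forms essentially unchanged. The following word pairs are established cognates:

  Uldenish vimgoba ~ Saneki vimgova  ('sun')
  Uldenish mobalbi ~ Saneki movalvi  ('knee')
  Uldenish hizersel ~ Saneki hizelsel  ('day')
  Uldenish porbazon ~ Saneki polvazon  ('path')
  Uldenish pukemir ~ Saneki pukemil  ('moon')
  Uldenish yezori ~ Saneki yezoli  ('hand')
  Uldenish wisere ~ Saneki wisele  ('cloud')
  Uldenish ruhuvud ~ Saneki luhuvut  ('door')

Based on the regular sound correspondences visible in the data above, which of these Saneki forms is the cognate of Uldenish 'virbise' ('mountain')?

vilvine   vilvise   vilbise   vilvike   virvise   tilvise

porbazon ~ polvazon — Uldenish r corresponds to Saneki l after a vowel, before a labial obstruent.
mobalbi ~ movalvi — Uldenish b corresponds to Saneki v after a consonant, before a front vowel.
Applying these to Uldenish 'virbise':
  virbise → vilbise   (r→l after a vowel, before a labial obstruent)
  vilbise → vilvise   (b→v after a consonant, before a front vowel)
So the Saneki cognate is 'vilvise'.

vilvise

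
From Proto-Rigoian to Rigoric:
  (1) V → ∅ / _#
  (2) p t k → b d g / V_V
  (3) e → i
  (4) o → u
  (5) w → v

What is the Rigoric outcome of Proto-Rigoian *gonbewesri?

Rigoric: *gonbewesri > gonbewesr > gonbiwisr > gunbiwisr > gunbivisr  (by apocope, vowel merger, vowel merger, unconditioned shift)

gunbivisr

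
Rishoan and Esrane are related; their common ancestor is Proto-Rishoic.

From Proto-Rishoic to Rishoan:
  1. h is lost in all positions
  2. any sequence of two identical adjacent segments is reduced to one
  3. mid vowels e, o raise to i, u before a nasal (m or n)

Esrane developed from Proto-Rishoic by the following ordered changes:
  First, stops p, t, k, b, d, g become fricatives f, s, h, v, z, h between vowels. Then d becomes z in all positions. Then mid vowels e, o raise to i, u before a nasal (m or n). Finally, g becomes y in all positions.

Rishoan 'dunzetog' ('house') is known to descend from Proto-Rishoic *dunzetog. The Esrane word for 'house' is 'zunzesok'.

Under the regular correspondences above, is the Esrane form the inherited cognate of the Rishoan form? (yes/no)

no

Derive the expected Esrane reflex of *dunzetog:
Esrane: *dunzetog > dunzesog > zunzesog > zunzesoy  (by intervocalic lenition, unconditioned shift, unconditioned shift)
The regular Esrane reflex would be 'zunzesoy', but the attested form is 'zunzesok'. The correspondence is irregular, so they are not cognates (the Esrane form has a different source).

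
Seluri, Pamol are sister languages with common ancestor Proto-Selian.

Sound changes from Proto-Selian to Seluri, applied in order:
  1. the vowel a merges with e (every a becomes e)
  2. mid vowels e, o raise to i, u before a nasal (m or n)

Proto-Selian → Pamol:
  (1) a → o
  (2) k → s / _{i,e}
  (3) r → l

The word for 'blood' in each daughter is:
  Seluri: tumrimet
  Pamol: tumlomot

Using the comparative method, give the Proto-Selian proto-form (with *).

*tumramat

Position 5: Seluri has i, Pamol has o. Taking the neighbouring segments as reconstructed: Seluri i could go back to *a or *e or *i; Pamol o could go back to *a or *o — the one source consistent with every daughter is *a.
Position 7: Seluri has e, Pamol has o. Taking the neighbouring segments as reconstructed: Seluri e could go back to *a or *e; Pamol o could go back to *a or *o — the one source consistent with every daughter is *a.
Position 4: Seluri has r, Pamol has l. Seluri preserves r here (none of its changes turn any other segment into r), so the proto-segment is *r.
Continuing position by position gives *tumramat; check it forward:
Seluri: start from *tumramat.
  rule 1 (vowel merger): tumramat → tumremet
  rule 2 (pre-nasal raising): tumremet → tumrimet
  ⇒ Seluri tumrimet
Pamol: *tumramat > tumromot > tumlomot  (by vowel merger, unconditioned shift)
No other proto-form is consistent with every reflex, so the reconstruction is *tumramat.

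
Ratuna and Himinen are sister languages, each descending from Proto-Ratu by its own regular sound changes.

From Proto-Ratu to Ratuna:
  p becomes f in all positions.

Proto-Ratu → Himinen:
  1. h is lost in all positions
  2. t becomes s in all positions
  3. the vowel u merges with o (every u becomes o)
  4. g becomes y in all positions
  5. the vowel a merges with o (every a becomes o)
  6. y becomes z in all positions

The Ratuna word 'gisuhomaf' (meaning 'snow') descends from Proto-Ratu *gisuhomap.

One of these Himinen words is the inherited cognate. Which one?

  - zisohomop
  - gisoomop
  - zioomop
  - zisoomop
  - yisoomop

Himinen: *gisuhomap
  gisuhomap → gisuomap   [h-loss]
  gisuomap (rule 2 does not apply)
  gisuomap → gisoomap   [vowel merger]
  gisoomap → yisoomap   [unconditioned shift]
  yisoomap → yisoomop   [vowel merger]
  yisoomop → zisoomop   [unconditioned shift]
  giving Himinen zisoomop.
The other candidates each miss or misapply at least one Himinen change.

zisoomop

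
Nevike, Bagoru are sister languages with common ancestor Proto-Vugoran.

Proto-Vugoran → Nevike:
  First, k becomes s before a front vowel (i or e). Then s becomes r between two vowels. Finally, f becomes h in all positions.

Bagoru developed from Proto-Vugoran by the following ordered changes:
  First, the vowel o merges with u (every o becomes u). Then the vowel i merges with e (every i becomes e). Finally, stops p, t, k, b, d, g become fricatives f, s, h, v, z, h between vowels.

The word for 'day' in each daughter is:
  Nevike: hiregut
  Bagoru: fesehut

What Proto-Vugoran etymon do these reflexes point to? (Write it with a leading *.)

Position 5: Nevike has g, Bagoru has h. Nevike preserves g here (none of its changes turn any other segment into g), so the proto-segment is *g.
Position 2: Nevike has i, Bagoru has e. Nevike preserves i here (none of its changes turn any other segment into i), so the proto-segment is *i.
Continuing position by position gives *fisegut; check it forward:
Nevike: start from *fisegut.
  rule 1: no change — fisegut
  rule 2 (rhotacism): fisegut → firegut
  rule 3 (unconditioned shift): firegut → hiregut
  ⇒ Nevike hiregut
Bagoru: *fisegut > fesegut > fesehut  (by vowel merger, intervocalic lenition)
Only *fisegut yields all of Nevike hiregut, Bagoru fesehut.

*fisegut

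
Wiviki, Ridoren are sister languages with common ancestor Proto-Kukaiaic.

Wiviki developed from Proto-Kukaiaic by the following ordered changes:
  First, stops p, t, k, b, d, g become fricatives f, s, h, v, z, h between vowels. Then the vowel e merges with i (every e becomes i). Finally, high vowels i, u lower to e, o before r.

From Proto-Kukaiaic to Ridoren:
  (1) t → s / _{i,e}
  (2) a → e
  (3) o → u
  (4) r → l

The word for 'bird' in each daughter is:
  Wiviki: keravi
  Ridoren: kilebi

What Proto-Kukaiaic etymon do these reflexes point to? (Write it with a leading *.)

*kirabi

Position 5: Wiviki has v, Ridoren has b. Ridoren preserves b here (none of its changes turn any other segment into b), so the proto-segment is *b.
Position 4: Wiviki has a, Ridoren has e. Wiviki preserves a here (none of its changes turn any other segment into a), so the proto-segment is *a.
Continuing position by position gives *kirabi; check it forward:
Wiviki: *kirabi > kiravi > keravi  (by intervocalic lenition, pre-rhotic lowering)
Ridoren: *kirabi
  kirabi (rule 1 does not apply)
  kirabi → kirebi   [vowel merger]
  kirebi (rule 3 does not apply)
  kirebi → kilebi   [unconditioned shift]
  giving Ridoren kilebi.
No other proto-form is consistent with every reflex, so the reconstruction is *kirabi.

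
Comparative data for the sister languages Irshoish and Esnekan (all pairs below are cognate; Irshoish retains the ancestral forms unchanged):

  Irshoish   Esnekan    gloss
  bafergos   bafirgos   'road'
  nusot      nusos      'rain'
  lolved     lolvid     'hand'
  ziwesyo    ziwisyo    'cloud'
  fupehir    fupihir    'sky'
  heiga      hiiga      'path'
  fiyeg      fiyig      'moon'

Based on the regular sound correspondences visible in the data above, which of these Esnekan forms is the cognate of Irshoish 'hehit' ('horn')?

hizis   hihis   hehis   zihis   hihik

hihis

lolved ~ lolvid, ziwesyo ~ ziwisyo — Irshoish e corresponds to Esnekan i after a consonant, before a consonant other than r, m, n, p, b, f, v.
nusot ~ nusos — Irshoish t corresponds to Esnekan s word-finally.
Applying these to Irshoish 'hehit':
  hehit → hihit   (e→i after a consonant, before a consonant other than r, m, n, p, b, f, v)
  hihit → hihis   (t→s word-finally)
So the Esnekan cognate is 'hihis'.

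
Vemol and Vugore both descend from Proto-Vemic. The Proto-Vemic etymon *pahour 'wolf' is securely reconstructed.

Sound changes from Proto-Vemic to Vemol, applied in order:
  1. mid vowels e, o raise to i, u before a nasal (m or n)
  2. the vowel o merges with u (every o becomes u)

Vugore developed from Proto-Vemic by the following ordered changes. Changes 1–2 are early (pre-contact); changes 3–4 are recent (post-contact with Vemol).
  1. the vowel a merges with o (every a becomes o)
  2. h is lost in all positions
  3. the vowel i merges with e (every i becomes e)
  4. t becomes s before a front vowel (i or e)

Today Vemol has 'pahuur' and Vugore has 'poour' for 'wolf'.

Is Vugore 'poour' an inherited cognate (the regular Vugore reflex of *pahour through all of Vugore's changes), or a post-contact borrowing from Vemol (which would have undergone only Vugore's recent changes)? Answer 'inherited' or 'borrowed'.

inherited

If inherited, *pahour would pass through all of Vugore's changes:
Vugore: start from *pahour.
  rule 1 (vowel merger): pahour → pohour
  rule 2 (h-loss): pohour → poour
  rule 3: no change — poour
  rule 4: no change — poour
  ⇒ Vugore poour
If borrowed from Vemol 'pahuur' after the early changes, it would undergo only the recent ones:
  rule 3 (vowel merger): no change (pahuur)
  rule 4 (palatalisation): no change (pahuur)
  ⇒ as a loan: pahuur
Vugore 'poour' matches the inherited outcome exactly, so it is an inherited cognate, not a loan.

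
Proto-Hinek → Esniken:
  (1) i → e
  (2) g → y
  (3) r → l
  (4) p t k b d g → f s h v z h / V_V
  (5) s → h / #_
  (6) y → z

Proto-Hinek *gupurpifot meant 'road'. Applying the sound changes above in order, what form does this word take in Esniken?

Esniken: *gupurpifot
  gupurpifot → gupurpefot   [vowel merger]
  gupurpefot → yupurpefot   [unconditioned shift]
  yupurpefot → yupulpefot   [unconditioned shift]
  yupulpefot → yufulpefot   [intervocalic lenition]
  yufulpefot (rule 5 does not apply)
  yufulpefot → zufulpefot   [unconditioned shift]
  giving Esniken zufulpefot.

zufulpefot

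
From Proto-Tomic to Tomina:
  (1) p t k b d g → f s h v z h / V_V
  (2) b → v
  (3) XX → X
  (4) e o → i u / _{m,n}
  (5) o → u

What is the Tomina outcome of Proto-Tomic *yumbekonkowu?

yumvehunkuwu

Tomina: start from *yumbekonkowu.
  rule 1 (intervocalic lenition): yumbekonkowu → yumbehonkowu
  rule 2 (unconditioned shift): yumbehonkowu → yumvehonkowu
  rule 3: no change — yumvehonkowu
  rule 4 (pre-nasal raising): yumvehonkowu → yumvehunkowu
  rule 5 (vowel merger): yumvehunkowu → yumvehunkuwu
  ⇒ Tomina yumvehunkuwu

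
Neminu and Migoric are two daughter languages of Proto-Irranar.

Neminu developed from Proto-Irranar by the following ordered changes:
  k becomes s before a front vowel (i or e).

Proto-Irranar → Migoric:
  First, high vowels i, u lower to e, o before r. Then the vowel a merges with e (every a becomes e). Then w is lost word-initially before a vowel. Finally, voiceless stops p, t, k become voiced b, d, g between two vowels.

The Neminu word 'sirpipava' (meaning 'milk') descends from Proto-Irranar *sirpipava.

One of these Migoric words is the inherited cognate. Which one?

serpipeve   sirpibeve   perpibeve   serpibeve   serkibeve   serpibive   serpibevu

serpibeve

Migoric: start from *sirpipava.
  rule 1 (pre-rhotic lowering): sirpipava → serpipava
  rule 2 (vowel merger): serpipava → serpipeve
  rule 3: no change — serpipeve
  rule 4 (intervocalic voicing): serpipeve → serpibeve
  ⇒ Migoric serpibeve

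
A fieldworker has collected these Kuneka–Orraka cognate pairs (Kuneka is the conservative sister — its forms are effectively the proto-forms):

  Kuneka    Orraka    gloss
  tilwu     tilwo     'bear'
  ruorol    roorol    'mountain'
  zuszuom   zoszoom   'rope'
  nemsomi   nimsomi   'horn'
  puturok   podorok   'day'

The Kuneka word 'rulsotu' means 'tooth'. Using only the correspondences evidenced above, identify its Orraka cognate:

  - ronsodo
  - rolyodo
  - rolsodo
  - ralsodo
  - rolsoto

zuszuom ~ zoszoom, puturok ~ podorok — Kuneka u corresponds to Orraka o after a consonant, before a consonant other than r, m, n, p, b, f, v.
puturok ~ podorok — Kuneka t corresponds to Orraka d between vowels (before a back vowel).
tilwu ~ tilwo — Kuneka u corresponds to Orraka o word-finally.
Applying these to Kuneka 'rulsotu':
  rulsotu → rolsotu   (u→o after a consonant, before a consonant other than r, m, n, p, b, f, v)
  rolsotu → rolsodu   (t→d between vowels (before a back vowel))
  rolsodu → rolsodo   (u→o word-finally)
So the Orraka cognate is 'rolsodo'.

rolsodo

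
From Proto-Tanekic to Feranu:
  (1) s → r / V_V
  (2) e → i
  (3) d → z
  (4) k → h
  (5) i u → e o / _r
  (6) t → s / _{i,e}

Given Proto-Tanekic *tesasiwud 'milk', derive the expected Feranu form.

Feranu: *tesasiwud
  tesasiwud → terariwud   [rhotacism]
  terariwud → tirariwud   [vowel merger]
  tirariwud → tirariwuz   [unconditioned shift]
  tirariwuz (rule 4 does not apply)
  tirariwuz → terariwuz   [pre-rhotic lowering]
  terariwuz → serariwuz   [palatalisation]
  giving Feranu serariwuz.

serariwuz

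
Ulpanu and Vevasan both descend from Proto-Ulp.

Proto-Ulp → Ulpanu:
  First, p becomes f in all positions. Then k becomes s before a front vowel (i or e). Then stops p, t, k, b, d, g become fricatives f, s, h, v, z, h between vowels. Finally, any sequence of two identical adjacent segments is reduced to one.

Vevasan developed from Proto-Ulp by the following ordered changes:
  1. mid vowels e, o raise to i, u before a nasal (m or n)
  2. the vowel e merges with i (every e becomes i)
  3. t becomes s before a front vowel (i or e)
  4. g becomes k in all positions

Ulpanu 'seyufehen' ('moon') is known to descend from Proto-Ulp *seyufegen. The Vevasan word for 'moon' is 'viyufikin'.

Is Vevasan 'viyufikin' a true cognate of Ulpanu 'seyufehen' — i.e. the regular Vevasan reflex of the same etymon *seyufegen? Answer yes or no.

Derive the expected Vevasan reflex of *seyufegen:
Vevasan: *seyufegen > seyufegin > siyufigin > siyufikin  (by pre-nasal raising, vowel merger, unconditioned shift)
The regular Vevasan reflex would be 'siyufikin', but the attested form is 'viyufikin'. The correspondence is irregular, so they are not cognates (the Vevasan form has a different source).

no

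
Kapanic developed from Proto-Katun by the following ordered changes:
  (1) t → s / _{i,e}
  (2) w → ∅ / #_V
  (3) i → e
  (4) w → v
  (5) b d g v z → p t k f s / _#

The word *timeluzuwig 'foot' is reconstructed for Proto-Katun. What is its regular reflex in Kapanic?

Kapanic: *timeluzuwig
  timeluzuwig → simeluzuwig   [palatalisation]
  simeluzuwig (rule 2 does not apply)
  simeluzuwig → semeluzuweg   [vowel merger]
  semeluzuweg → semeluzuveg   [unconditioned shift]
  semeluzuveg → semeluzuvek   [final devoicing]
  giving Kapanic semeluzuvek.

semeluzuvek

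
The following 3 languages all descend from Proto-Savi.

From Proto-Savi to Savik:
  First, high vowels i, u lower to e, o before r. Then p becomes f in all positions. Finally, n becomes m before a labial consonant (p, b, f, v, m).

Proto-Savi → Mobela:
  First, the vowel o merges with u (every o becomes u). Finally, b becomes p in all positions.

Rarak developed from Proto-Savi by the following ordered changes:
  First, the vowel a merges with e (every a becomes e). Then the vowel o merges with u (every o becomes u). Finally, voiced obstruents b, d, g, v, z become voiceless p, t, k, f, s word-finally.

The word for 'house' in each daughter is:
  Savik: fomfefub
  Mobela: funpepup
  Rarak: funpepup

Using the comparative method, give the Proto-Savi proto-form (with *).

Position 3: Savik has m, Mobela has n, Rarak has n. Mobela preserves n here (none of its changes turn any other segment into n), so the proto-segment is *n.
Position 8: Savik has b, Mobela has p, Rarak has p. Savik preserves b here (none of its changes turn any other segment into b), so the proto-segment is *b.
Position 2: Savik has o, Mobela has u, Rarak has u. Taking the neighbouring segments as reconstructed: Savik o can only go back to *o; Mobela u could go back to *o or *u; Rarak u could go back to *o or *u — the one source consistent with every daughter is *o.
This points to *fonpepub. Verify forward in each daughter:
Savik: *fonpepub > fonfefub > fomfefub  (by unconditioned shift, nasal place assimilation)
Mobela: start from *fonpepub.
  rule 1 (vowel merger): fonpepub → funpepub
  rule 2 (unconditioned shift): funpepub → funpepup
  ⇒ Mobela funpepup
Rarak: start from *fonpepub.
  rule 1: no change — fonpepub
  rule 2 (vowel merger): fonpepub → funpepub
  rule 3 (final devoicing): funpepub → funpepup
  ⇒ Rarak funpepup
No other proto-form is consistent with every reflex, so the reconstruction is *fonpepub.

*fonpepub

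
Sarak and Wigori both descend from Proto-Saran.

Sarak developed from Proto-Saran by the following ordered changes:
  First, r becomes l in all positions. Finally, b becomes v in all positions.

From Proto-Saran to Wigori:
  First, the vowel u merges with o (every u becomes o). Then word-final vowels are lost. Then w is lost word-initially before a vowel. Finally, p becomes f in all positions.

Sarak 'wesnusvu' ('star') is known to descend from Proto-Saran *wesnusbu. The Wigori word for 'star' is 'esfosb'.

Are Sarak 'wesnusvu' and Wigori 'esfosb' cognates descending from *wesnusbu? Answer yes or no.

Derive the expected Wigori reflex of *wesnusbu:
Wigori: start from *wesnusbu.
  rule 1 (vowel merger): wesnusbu → wesnosbo
  rule 2 (apocope): wesnosbo → wesnosb
  rule 3 (glide loss): wesnosb → esnosb
  rule 4: no change — esnosb
  ⇒ Wigori esnosb
The regular Wigori reflex would be 'esnosb', but the attested form is 'esfosb'. The correspondence is irregular, so they are not cognates (the Wigori form has a different source).

no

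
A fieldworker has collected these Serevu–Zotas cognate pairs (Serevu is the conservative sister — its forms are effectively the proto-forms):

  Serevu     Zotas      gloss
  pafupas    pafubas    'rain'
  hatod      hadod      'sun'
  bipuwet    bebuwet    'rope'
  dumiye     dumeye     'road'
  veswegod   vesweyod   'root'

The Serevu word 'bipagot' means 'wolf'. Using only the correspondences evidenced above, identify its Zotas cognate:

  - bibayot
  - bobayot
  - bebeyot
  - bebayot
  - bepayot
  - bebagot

bebayot

bipuwet ~ bebuwet — Serevu i corresponds to Zotas e after a consonant, before a labial obstruent.
pafupas ~ pafubas — Serevu p corresponds to Zotas b between vowels (before a back vowel).
veswegod ~ vesweyod — Serevu g corresponds to Zotas y between vowels (before a back vowel).
Applying these to Serevu 'bipagot':
  bipagot → bepagot   (i→e after a consonant, before a labial obstruent)
  bepagot → bebagot   (p→b between vowels (before a back vowel))
  bebagot → bebayot   (g→y between vowels (before a back vowel))
So the Zotas cognate is 'bebayot'.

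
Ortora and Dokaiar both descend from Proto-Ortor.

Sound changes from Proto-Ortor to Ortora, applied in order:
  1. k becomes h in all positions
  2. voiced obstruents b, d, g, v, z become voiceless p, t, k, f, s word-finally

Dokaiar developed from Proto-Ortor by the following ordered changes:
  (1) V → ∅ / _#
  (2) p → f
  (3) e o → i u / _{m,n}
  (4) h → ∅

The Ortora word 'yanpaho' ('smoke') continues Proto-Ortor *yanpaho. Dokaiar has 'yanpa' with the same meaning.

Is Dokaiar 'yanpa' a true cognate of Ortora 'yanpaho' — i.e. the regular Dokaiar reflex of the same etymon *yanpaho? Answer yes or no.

no

Derive the expected Dokaiar reflex of *yanpaho:
Dokaiar: start from *yanpaho.
  rule 1 (apocope): yanpaho → yanpah
  rule 2 (unconditioned shift): yanpah → yanfah
  rule 3: no change — yanfah
  rule 4 (h-loss): yanfah → yanfa
  ⇒ Dokaiar yanfa
The regular Dokaiar reflex would be 'yanfa', but the attested form is 'yanpa'. The correspondence is irregular, so they are not cognates (the Dokaiar form has a different source).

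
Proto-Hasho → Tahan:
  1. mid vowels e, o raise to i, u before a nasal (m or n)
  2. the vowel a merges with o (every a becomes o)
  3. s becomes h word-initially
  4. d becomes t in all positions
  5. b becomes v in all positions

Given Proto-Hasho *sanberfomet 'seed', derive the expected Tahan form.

Tahan: start from *sanberfomet.
  rule 1 (pre-nasal raising): sanberfomet → sanberfumet
  rule 2 (vowel merger): sanberfumet → sonberfumet
  rule 3 (debuccalisation): sonberfumet → honberfumet
  rule 4: no change — honberfumet
  rule 5 (unconditioned shift): honberfumet → honverfumet
  ⇒ Tahan honverfumet

honverfumet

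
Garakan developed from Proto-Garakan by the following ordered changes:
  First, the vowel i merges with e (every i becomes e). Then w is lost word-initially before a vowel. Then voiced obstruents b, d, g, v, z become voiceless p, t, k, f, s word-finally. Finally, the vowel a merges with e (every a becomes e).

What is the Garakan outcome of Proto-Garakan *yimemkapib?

yememkepep

Garakan: start from *yimemkapib.
  rule 1 (vowel merger): yimemkapib → yememkapeb
  rule 2: no change — yememkapeb
  rule 3 (final devoicing): yememkapeb → yememkapep
  rule 4 (vowel merger): yememkapep → yememkepep
  ⇒ Garakan yememkepep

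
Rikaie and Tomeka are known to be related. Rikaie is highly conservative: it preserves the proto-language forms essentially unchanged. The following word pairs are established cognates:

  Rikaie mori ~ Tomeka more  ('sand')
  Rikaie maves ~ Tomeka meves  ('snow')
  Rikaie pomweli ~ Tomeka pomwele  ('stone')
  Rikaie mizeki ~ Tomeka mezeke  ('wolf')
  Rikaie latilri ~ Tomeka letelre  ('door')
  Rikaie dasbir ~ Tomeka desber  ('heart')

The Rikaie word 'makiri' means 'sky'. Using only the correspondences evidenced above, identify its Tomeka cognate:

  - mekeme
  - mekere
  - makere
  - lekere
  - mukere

mekere

latilri ~ letelre, dasbir ~ desber — Rikaie a corresponds to Tomeka e after a consonant, before a consonant other than r, m, n, p, b, f, v.
dasbir ~ desber — Rikaie i corresponds to Tomeka e after a consonant, before r.
mori ~ more, pomweli ~ pomwele — Rikaie i corresponds to Tomeka e word-finally.
Applying these to Rikaie 'makiri':
  makiri → mekiri   (a→e after a consonant, before a consonant other than r, m, n, p, b, f, v)
  mekiri → mekeri   (i→e after a consonant, before r)
  mekeri → mekere   (i→e word-finally)
So the Tomeka cognate is 'mekere'.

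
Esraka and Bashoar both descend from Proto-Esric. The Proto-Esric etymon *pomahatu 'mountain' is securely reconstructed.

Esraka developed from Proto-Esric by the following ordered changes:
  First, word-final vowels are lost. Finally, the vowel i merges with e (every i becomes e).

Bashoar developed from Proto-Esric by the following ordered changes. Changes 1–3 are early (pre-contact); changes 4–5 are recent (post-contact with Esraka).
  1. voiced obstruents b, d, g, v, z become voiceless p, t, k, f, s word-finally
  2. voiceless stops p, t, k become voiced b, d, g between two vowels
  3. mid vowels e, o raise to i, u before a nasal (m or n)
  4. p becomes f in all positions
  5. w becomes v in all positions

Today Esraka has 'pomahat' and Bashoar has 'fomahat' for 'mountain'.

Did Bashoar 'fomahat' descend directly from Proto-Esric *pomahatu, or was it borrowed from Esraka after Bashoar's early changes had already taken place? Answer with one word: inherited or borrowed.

borrowed

If inherited, *pomahatu would pass through all of Bashoar's changes:
Bashoar: *pomahatu > pomahadu > pumahadu > fumahadu  (by intervocalic voicing, pre-nasal raising, unconditioned shift)
If borrowed from Esraka 'pomahat' after the early changes, it would undergo only the recent ones:
  rule 4 (unconditioned shift): pomahat → fomahat
  rule 5 (unconditioned shift): no change (fomahat)
  ⇒ as a loan: fomahat
Bashoar 'fomahat' matches the loan outcome 'fomahat', not the inherited 'fumahadu' — it skipped the early Bashoar changes, so it was borrowed from Esraka.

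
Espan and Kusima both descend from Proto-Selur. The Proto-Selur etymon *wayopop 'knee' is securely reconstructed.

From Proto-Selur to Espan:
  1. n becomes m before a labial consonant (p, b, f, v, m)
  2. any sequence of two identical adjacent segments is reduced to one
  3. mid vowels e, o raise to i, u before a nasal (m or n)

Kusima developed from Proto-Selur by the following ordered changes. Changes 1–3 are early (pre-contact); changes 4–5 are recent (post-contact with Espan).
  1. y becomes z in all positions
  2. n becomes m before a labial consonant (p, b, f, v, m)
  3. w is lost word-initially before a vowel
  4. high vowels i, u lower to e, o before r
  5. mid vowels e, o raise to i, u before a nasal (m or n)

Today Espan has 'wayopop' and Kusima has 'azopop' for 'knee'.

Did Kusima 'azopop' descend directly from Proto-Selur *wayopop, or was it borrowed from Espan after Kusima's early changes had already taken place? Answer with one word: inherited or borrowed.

If inherited, *wayopop would pass through all of Kusima's changes:
Kusima: *wayopop > wazopop > azopop  (by unconditioned shift, glide loss)
If borrowed from Espan 'wayopop' after the early changes, it would undergo only the recent ones:
  rule 4 (pre-rhotic lowering): no change (wayopop)
  rule 5 (pre-nasal raising): no change (wayopop)
  ⇒ as a loan: wayopop
Kusima 'azopop' matches the inherited outcome exactly, so it is an inherited cognate, not a loan.

inherited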